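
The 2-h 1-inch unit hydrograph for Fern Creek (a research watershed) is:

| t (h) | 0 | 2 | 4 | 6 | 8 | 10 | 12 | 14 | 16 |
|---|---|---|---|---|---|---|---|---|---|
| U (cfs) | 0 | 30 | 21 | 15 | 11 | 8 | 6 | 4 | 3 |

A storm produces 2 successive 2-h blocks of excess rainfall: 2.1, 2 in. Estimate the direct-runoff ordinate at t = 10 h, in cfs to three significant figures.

Q ≈ 38.8 cfs

By discrete convolution, Q_j = Σ (P_i / 1 in) · U_{j−i}.
At t = 10 h (j=5): Q = (2.1/1)·8 + (2/1)·11 = 38.8 cfs.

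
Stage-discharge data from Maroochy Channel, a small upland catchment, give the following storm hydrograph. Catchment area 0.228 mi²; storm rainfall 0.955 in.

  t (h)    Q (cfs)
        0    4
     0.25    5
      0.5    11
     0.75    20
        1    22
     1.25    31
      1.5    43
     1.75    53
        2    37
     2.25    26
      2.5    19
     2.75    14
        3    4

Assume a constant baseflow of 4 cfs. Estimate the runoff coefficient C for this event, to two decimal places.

C ≈ 0.42

ΣQ_DR = 237.0 cfs; V = ΣQ_DR·Δt = 2.133 × 10^5 ft³.
Runoff depth d = V / A = 0.4027 in.
C = d / P = 0.4027 / 0.955 = 0.42.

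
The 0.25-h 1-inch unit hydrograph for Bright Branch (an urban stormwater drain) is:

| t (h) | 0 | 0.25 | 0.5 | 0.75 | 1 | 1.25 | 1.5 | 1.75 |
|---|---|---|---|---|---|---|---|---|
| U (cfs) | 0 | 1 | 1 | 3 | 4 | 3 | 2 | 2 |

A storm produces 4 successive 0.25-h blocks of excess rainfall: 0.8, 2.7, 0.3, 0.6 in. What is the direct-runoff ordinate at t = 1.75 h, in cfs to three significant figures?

By discrete convolution, Q_j = Σ (P_i / 1 in) · U_{j−i}.
At t = 1.75 h (j=7): Q = (0.8/1)·2 + (2.7/1)·2 + (0.3/1)·3 + (0.6/1)·4 = 10.3 cfs.

Q ≈ 10.3 cfs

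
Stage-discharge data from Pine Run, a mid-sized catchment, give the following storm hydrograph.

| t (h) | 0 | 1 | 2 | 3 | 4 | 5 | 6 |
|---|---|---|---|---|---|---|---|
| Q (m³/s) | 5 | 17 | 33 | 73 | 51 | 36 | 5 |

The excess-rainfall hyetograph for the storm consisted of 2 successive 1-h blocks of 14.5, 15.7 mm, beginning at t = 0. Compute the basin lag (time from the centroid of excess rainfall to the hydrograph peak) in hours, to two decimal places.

Centroid of excess rainfall: t_c = Σ P_i·t̄_i / ΣP_i = 1.0199 h (block centres at 0.5, 1.5 h).
Hydrograph peak occurs at t = 3 h, so basin lag t_L = 3 − 1.0199 = 1.98 h.

t_L ≈ 1.98 h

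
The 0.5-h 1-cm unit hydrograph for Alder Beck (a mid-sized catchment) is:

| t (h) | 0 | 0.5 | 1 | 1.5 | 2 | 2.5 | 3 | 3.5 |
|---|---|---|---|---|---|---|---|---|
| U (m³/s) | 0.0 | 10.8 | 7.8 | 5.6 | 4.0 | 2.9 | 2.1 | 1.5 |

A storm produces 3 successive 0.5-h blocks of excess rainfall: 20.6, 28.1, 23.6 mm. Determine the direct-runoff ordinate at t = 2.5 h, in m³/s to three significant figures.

Q ≈ 30.4 m³/s

By discrete convolution, Q_j = Σ (P_i / 10 mm) · U_{j−i}.
At t = 2.5 h (j=5): Q = (20.6/10)·2.9 + (28.1/10)·4.0 + (23.6/10)·5.6 = 30.4 m³/s.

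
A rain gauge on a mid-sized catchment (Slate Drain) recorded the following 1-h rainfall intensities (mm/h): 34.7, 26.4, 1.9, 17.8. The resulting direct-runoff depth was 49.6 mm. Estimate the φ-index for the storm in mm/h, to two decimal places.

φ ≈ 9.77 mm/h

Only the 3 blocks with intensity above φ contribute runoff: 34.7, 26.4, 17.8 mm/h.
Σ(I−φ)·Δt = d  ⇒  (34.7+26.4+17.8 − 3φ)·1 = 49.6
φ = (78.90 − 49.6/1) / 3 = 9.77 mm/h.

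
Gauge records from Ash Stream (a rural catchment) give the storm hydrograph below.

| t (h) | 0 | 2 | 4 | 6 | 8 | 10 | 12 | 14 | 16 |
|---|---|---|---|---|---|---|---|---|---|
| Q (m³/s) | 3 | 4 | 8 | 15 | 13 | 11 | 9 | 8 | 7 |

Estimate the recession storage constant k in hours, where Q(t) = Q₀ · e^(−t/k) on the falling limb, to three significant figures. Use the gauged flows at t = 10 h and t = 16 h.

k ≈ 13.3 h

On the falling limb, Q drops from 11 to 7 m³/s between t = 10 h and t = 16 h (Δt = 6 h).
k = −Δt / ln(Q₂/Q₁) = −6 / ln(7/11) = 13.3 h.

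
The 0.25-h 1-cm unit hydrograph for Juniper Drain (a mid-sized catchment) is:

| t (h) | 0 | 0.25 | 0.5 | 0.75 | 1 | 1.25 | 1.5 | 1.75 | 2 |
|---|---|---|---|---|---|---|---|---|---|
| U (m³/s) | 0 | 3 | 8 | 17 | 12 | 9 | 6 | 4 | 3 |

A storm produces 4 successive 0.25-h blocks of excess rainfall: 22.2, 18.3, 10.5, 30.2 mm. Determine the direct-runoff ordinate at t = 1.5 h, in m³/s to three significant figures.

Q ≈ 93.7 m³/s

By discrete convolution, Q_j = Σ (P_i / 10 mm) · U_{j−i}.
At t = 1.5 h (j=6): Q = (22.2/10)·6 + (18.3/10)·9 + (10.5/10)·12 + (30.2/10)·17 = 93.7 m³/s.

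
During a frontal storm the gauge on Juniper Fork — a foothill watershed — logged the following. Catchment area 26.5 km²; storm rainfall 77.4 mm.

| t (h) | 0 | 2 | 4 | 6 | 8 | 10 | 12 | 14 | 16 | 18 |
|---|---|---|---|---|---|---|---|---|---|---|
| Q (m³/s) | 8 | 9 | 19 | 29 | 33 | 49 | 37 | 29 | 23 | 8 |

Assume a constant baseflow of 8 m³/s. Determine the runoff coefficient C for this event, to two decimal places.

C ≈ 0.58

ΣQ_DR = 164.0 m³/s; V = ΣQ_DR·Δt = 1.181 × 10^6 m³.
Runoff depth d = V / A = 44.56 mm.
C = d / P = 44.56 / 77.4 = 0.58.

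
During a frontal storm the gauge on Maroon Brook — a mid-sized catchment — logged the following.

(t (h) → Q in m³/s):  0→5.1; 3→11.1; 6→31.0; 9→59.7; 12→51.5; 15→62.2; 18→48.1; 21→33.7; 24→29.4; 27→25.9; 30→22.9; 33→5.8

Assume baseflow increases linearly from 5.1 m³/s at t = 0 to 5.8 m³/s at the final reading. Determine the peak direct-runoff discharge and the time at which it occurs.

Subtracting baseflow gives direct-runoff ordinates: 0.00, 5.94, 25.77, 54.41, 46.15, 56.78, 42.62, 28.15, 23.79, 20.23, 17.16, 0.00 m³/s.
The maximum is 56.78 m³/s, occurring at the reading for t = 15 h.

Q_p = 56.78 m³/s at t = 15 h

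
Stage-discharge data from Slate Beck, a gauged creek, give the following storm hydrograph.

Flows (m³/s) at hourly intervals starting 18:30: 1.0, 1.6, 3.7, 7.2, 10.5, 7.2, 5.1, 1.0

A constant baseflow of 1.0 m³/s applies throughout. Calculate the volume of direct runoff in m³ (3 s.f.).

Direct-runoff ordinates (Q − Q_b): 0.0, 0.6, 2.7, 6.2, 9.5, 6.2, 4.1, 0.0 m³/s.
ΣQ_DR = 29.30 m³/s.
With Δt = 1 h = 3600 s, V = ΣQ_DR · Δt = 29.30 × 3600 = 1.05 × 10^5 m³.

V ≈ 1.05 × 10^5 m³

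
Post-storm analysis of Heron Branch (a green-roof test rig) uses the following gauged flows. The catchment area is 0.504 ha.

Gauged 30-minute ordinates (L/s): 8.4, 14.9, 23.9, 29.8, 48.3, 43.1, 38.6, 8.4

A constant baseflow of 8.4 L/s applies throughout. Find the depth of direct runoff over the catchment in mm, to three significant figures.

d ≈ 52.9 mm

Direct runoff: 0.0, 6.5, 15.5, 21.4, 39.9, 34.7, 30.2, 0.0 L/s; ΣQ_DR = 148.2 L/s.
V = ΣQ_DR · Δt = 148.2 × 1800 s = 2.668 × 10^5 L.
Over A = 0.504 ha, depth = V / A = 52.9 mm.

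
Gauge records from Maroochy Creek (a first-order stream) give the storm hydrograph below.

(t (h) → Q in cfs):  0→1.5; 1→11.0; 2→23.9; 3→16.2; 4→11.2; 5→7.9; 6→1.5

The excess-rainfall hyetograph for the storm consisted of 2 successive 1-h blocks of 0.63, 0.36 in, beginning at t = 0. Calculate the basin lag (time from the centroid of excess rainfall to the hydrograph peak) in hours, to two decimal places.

t_L ≈ 1.14 h

Centroid of excess rainfall: t_c = Σ P_i·t̄_i / ΣP_i = 0.8636 h (block centres at 0.5, 1.5 h).
Hydrograph peak occurs at t = 2 h, so basin lag t_L = 2 − 0.8636 = 1.14 h.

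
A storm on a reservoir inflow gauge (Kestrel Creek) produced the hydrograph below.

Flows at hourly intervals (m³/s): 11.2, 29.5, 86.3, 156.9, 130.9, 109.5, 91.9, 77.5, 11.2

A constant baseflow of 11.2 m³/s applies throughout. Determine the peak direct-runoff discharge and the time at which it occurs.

Subtracting baseflow gives direct-runoff ordinates: 0.0, 18.3, 75.1, 145.7, 119.7, 98.3, 80.7, 66.3, 0.0 m³/s.
The maximum is 145.7 m³/s, occurring at the reading for t = 3 h.

Q_p = 145.7 m³/s at t = 3 h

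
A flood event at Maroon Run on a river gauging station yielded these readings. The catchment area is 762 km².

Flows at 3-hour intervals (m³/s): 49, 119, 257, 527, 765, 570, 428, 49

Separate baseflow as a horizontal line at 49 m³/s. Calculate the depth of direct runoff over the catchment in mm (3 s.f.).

d ≈ 33.6 mm

Direct runoff: 0.0, 70.0, 208.0, 478.0, 716.0, 521.0, 379.0, 0.0 m³/s; ΣQ_DR = 2372 m³/s.
V = ΣQ_DR · Δt = 2372 × 10800 s = 2.562 × 10^7 m³.
Over A = 762 km², depth = V / A = 33.6 mm.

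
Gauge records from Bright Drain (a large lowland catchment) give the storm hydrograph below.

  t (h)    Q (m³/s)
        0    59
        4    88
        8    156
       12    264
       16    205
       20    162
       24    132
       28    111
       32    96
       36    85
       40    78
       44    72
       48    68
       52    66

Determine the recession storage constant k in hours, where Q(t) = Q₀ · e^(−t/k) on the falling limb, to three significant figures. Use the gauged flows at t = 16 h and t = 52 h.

k ≈ 31.8 h

On the falling limb, Q drops from 205 to 66 m³/s between t = 16 h and t = 52 h (Δt = 36 h).
k = −Δt / ln(Q₂/Q₁) = −36 / ln(66/205) = 31.8 h.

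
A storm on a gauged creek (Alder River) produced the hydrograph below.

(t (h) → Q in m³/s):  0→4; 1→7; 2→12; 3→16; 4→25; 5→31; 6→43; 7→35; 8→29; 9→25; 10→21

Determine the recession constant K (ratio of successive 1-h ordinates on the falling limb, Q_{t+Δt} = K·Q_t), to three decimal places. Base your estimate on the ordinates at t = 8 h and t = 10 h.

K ≈ 0.851

Using the recession-limb readings at t = 8 h and t = 10 h: Q falls from 29 to 21 m³/s over 2 intervals.
K = (Q₂/Q₁)^(1/2) = (21/29)^(1/2) = 0.851.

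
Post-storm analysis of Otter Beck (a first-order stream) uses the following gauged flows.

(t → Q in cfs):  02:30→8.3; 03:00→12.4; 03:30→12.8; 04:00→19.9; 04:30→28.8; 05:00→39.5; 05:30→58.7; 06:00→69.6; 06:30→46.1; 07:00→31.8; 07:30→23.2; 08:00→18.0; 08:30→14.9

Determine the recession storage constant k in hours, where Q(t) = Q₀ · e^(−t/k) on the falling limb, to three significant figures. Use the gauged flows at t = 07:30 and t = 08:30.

On the falling limb, Q drops from 23.2 to 14.9 cfs between t = 07:30 and t = 08:30 (Δt = 1 h).
k = −Δt / ln(Q₂/Q₁) = −1 / ln(14.9/23.2) = 2.26 h.

k ≈ 2.26 h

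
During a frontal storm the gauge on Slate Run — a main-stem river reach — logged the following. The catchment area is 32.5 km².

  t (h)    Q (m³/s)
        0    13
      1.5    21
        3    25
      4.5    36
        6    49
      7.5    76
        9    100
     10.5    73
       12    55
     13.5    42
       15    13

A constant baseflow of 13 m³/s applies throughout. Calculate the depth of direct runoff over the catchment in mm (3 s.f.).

Direct runoff: 0.0, 8.0, 12.0, 23.0, 36.0, 63.0, 87.0, 60.0, 42.0, 29.0, 0.0 m³/s; ΣQ_DR = 360.0 m³/s.
V = ΣQ_DR · Δt = 360.0 × 5400 s = 1.944 × 10^6 m³.
Over A = 32.5 km², depth = V / A = 59.8 mm.

d ≈ 59.8 mm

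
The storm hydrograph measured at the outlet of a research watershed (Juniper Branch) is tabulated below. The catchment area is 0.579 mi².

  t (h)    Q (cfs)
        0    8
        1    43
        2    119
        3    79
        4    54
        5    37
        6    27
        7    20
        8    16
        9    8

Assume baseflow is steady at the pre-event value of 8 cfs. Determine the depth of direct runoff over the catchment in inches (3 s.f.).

d ≈ 0.886 in

Direct runoff: 0.0, 35.0, 111.0, 71.0, 46.0, 29.0, 19.0, 12.0, 8.0, 0.0 cfs; ΣQ_DR = 331.0 cfs.
V = ΣQ_DR · Δt = 331.0 × 3600 s = 1.192 × 10^6 ft³.
Over A = 0.579 mi², depth = V / A = 0.886 in.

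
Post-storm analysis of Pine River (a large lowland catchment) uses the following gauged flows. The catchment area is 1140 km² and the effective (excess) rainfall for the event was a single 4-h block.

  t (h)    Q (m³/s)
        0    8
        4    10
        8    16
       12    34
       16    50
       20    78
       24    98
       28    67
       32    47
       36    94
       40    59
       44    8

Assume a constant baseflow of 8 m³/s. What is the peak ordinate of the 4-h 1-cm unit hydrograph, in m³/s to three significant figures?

U_p ≈ 151 m³/s

Direct runoff: 0.0, 2.0, 8.0, 26.0, 42.0, 70.0, 90.0, 59.0, 39.0, 86.0, 51.0, 0.0 m³/s; ΣQ_DR = 473.0 m³/s, peak = 90.0 m³/s.
Runoff depth d = ΣQ_DR·Δt / A = 473.0 × 14400 / (1140 km²) = 5.975 mm.
The 1-cm UH is the DRH scaled by (10 mm)/d, so U_p = 90.0 × 10/5.975 = 151 m³/s.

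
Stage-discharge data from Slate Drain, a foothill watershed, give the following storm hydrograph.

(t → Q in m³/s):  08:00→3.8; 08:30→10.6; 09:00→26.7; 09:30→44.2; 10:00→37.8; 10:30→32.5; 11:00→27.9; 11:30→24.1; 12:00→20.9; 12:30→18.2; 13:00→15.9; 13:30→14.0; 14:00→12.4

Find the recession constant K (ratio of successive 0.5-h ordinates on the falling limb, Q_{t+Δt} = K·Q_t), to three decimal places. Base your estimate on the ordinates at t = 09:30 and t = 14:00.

K ≈ 0.868

Using the recession-limb readings at t = 09:30 and t = 14:00: Q falls from 44.2 to 12.4 m³/s over 9 intervals.
K = (Q₂/Q₁)^(1/9) = (12.4/44.2)^(1/9) = 0.868.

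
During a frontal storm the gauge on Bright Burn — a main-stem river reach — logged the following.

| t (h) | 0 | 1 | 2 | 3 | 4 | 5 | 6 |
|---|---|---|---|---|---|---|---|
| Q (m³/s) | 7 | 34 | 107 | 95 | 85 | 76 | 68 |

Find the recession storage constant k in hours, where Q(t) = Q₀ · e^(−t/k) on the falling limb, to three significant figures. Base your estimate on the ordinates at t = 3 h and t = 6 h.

On the falling limb, Q drops from 95 to 68 m³/s between t = 3 h and t = 6 h (Δt = 3 h).
k = −Δt / ln(Q₂/Q₁) = −3 / ln(68/95) = 8.97 h.

k ≈ 8.97 h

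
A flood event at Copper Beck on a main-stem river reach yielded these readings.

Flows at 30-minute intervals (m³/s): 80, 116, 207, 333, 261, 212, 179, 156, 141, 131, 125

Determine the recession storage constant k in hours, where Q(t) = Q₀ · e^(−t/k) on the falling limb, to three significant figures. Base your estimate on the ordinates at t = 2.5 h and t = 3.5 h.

k ≈ 3.26 h

On the falling limb, Q drops from 212 to 156 m³/s between t = 2.5 h and t = 3.5 h (Δt = 1 h).
k = −Δt / ln(Q₂/Q₁) = −1 / ln(156/212) = 3.26 h.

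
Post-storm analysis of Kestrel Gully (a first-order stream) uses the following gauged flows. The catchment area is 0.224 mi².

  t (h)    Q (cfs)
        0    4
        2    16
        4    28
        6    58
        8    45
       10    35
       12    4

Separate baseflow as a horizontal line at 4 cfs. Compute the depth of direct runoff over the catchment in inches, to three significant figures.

Direct runoff: 0.0, 12.0, 24.0, 54.0, 41.0, 31.0, 0.0 cfs; ΣQ_DR = 162.0 cfs.
V = ΣQ_DR · Δt = 162.0 × 7200 s = 1.166 × 10^6 ft³.
Over A = 0.224 mi², depth = V / A = 2.24 in.

d ≈ 2.24 in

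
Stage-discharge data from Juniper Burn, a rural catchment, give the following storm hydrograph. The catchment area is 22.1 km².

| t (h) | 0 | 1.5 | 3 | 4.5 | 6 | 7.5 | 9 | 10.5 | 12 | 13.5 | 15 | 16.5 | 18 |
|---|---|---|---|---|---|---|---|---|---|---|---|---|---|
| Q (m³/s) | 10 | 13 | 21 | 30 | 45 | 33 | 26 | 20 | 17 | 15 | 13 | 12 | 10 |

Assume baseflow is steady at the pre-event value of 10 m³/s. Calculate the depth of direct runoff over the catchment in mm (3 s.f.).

d ≈ 33.0 mm

Direct runoff: 0.0, 3.0, 11.0, 20.0, 35.0, 23.0, 16.0, 10.0, 7.0, 5.0, 3.0, 2.0, 0.0 m³/s; ΣQ_DR = 135.0 m³/s.
V = ΣQ_DR · Δt = 135.0 × 5400 s = 7.290 × 10^5 m³.
Over A = 22.1 km², depth = V / A = 33.0 mm.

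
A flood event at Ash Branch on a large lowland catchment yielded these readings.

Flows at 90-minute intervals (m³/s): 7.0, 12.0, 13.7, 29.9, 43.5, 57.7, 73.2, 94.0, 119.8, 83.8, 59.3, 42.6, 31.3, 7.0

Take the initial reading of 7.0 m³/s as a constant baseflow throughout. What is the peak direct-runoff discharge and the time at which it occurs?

Q_p = 112.8 m³/s at t = 12 h

Subtracting baseflow gives direct-runoff ordinates: 0.0, 5.0, 6.7, 22.9, 36.5, 50.7, 66.2, 87.0, 112.8, 76.8, 52.3, 35.6, 24.3, 0.0 m³/s.
The maximum is 112.8 m³/s, occurring at the reading for t = 12 h.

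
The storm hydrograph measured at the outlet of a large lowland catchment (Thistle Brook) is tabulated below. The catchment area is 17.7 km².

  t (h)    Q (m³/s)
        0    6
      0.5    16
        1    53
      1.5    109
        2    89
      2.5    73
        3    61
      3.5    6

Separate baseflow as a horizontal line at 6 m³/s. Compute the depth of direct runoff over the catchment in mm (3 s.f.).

Direct runoff: 0.0, 10.0, 47.0, 103.0, 83.0, 67.0, 55.0, 0.0 m³/s; ΣQ_DR = 365.0 m³/s.
V = ΣQ_DR · Δt = 365.0 × 1800 s = 6.570 × 10^5 m³.
Over A = 17.7 km², depth = V / A = 37.1 mm.

d ≈ 37.1 mm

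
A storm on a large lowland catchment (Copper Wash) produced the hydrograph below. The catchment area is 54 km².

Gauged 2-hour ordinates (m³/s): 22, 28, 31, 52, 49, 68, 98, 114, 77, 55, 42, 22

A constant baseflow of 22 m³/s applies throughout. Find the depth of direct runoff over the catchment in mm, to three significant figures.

Direct runoff: 0.0, 6.0, 9.0, 30.0, 27.0, 46.0, 76.0, 92.0, 55.0, 33.0, 20.0, 0.0 m³/s; ΣQ_DR = 394.0 m³/s.
V = ΣQ_DR · Δt = 394.0 × 7200 s = 2.837 × 10^6 m³.
Over A = 54 km², depth = V / A = 52.5 mm.

d ≈ 52.5 mm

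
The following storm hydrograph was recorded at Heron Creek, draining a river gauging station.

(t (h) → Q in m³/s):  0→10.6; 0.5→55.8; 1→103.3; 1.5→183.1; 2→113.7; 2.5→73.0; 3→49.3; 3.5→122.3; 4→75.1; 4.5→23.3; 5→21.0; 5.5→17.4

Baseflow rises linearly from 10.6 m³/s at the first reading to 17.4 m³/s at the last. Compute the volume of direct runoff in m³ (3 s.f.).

Direct-runoff ordinates (Q − Q_b): 0.00, 44.58, 91.46, 170.65, 100.63, 59.31, 34.99, 107.37, 59.55, 7.14, 4.22, 0.00 m³/s.
ΣQ_DR = 679.9 m³/s.
With Δt = 0.5 h = 1800 s, V = ΣQ_DR · Δt = 679.9 × 1800 = 1.22 × 10^6 m³.

V ≈ 1.22 × 10^6 m³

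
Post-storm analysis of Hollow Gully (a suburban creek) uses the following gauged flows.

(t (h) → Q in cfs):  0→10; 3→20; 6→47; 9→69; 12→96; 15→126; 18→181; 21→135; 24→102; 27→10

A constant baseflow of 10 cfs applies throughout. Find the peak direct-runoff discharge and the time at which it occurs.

Q_p = 171.0 cfs at t = 18 h

Subtracting baseflow gives direct-runoff ordinates: 0.0, 10.0, 37.0, 59.0, 86.0, 116.0, 171.0, 125.0, 92.0, 0.0 cfs.
The maximum is 171.0 cfs, occurring at the reading for t = 18 h.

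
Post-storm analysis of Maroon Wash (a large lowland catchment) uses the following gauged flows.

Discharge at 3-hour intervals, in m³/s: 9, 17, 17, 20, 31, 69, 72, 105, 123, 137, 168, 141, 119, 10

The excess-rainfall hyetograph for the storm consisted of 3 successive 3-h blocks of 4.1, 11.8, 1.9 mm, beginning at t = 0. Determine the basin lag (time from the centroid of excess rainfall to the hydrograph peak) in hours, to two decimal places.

Centroid of excess rainfall: t_c = Σ P_i·t̄_i / ΣP_i = 4.1292 h (block centres at 1.5, 4.5, 7.5 h).
Hydrograph peak occurs at t = 30 h, so basin lag t_L = 30 − 4.1292 = 25.87 h.

t_L ≈ 25.87 h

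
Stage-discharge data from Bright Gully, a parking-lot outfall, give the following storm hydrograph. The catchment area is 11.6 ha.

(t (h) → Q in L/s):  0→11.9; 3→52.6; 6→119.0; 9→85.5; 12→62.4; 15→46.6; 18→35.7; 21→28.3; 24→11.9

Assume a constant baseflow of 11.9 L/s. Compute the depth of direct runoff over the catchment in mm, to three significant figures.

Direct runoff: 0.0, 40.7, 107.1, 73.6, 50.5, 34.7, 23.8, 16.4, 0.0 L/s; ΣQ_DR = 346.8 L/s.
V = ΣQ_DR · Δt = 346.8 × 10800 s = 3.745 × 10^6 L.
Over A = 11.6 ha, depth = V / A = 32.3 mm.

d ≈ 32.3 mm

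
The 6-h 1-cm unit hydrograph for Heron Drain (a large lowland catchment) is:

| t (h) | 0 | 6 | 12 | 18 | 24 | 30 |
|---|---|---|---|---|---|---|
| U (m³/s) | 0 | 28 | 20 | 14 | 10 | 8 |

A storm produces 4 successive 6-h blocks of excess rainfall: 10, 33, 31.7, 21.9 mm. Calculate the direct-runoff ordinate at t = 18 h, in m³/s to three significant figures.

By discrete convolution, Q_j = Σ (P_i / 10 mm) · U_{j−i}.
At t = 18 h (j=3): Q = (10/10)·14 + (33/10)·20 + (31.7/10)·28 + (21.9/10)·0 = 169 m³/s.

Q ≈ 169 m³/s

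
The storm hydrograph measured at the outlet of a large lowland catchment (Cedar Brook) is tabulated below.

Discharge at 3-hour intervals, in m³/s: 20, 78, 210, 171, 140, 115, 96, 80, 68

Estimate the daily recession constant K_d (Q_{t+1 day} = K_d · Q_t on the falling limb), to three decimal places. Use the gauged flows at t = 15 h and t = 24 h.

Between t = 15 h and t = 24 h the flow falls from 115 to 68 m³/s over 3×3 h = 9 h.
Per-interval ratio K = (68/115)^(1/3) = 0.8393; K_d = K^(24/3) = 0.246.

K_d ≈ 0.246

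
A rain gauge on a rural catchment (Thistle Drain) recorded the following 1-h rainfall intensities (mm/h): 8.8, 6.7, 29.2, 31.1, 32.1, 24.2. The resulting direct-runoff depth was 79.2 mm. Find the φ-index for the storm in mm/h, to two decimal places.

Only the 4 blocks with intensity above φ contribute runoff: 29.2, 31.1, 32.1, 24.2 mm/h.
Σ(I−φ)·Δt = d  ⇒  (29.2+31.1+32.1+24.2 − 4φ)·1 = 79.2
φ = (116.6 − 79.2/1) / 4 = 9.35 mm/h.

φ ≈ 9.35 mm/h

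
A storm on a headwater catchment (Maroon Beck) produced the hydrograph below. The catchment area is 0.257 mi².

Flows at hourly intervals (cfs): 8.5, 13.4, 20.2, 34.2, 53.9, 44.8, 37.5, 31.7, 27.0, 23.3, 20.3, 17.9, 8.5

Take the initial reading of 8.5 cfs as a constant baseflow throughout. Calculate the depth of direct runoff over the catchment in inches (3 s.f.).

Direct runoff: 0.0, 4.9, 11.7, 25.7, 45.4, 36.3, 29.0, 23.2, 18.5, 14.8, 11.8, 9.4, 0.0 cfs; ΣQ_DR = 230.7 cfs.
V = ΣQ_DR · Δt = 230.7 × 3600 s = 8.305 × 10^5 ft³.
Over A = 0.257 mi², depth = V / A = 1.39 in.

d ≈ 1.39 in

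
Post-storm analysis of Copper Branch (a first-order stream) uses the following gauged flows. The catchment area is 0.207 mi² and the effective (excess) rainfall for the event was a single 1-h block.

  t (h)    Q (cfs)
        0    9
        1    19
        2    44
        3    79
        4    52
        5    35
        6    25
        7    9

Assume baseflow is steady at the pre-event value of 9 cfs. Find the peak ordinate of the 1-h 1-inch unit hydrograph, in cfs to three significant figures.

U_p ≈ 46.8 cfs

Direct runoff: 0.0, 10.0, 35.0, 70.0, 43.0, 26.0, 16.0, 0.0 cfs; ΣQ_DR = 200.0 cfs, peak = 70.0 cfs.
Runoff depth d = ΣQ_DR·Δt / A = 200.0 × 3600 / (0.207 mi²) = 1.497 in.
The 1-inch UH is the DRH scaled by (1 in)/d, so U_p = 70.0 × 1/1.497 = 46.8 cfs.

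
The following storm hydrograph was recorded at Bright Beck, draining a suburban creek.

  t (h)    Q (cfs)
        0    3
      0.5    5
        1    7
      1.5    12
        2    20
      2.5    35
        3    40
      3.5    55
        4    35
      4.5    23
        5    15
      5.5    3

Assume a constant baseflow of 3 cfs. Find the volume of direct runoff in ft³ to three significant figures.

V ≈ 3.91 × 10^5 ft³

Direct-runoff ordinates (Q − Q_b): 0.0, 2.0, 4.0, 9.0, 17.0, 32.0, 37.0, 52.0, 32.0, 20.0, 12.0, 0.0 cfs.
ΣQ_DR = 217.0 cfs.
With Δt = 0.5 h = 1800 s, V = ΣQ_DR · Δt = 217.0 × 1800 = 3.91 × 10^5 ft³.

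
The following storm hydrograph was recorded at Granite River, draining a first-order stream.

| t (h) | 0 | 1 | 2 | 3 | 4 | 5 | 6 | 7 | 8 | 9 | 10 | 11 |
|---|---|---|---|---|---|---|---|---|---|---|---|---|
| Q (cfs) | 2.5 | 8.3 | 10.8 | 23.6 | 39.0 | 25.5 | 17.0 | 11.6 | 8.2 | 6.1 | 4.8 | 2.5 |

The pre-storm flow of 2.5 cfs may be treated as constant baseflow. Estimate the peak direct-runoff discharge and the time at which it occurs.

Q_p = 36.5 cfs at t = 4 h

Subtracting baseflow gives direct-runoff ordinates: 0.0, 5.8, 8.3, 21.1, 36.5, 23.0, 14.5, 9.1, 5.7, 3.6, 2.3, 0.0 cfs.
The maximum is 36.5 cfs, occurring at the reading for t = 4 h.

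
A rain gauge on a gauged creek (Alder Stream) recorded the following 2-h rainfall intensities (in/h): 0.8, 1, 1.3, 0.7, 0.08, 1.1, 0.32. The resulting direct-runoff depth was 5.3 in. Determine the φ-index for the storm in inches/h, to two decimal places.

Only the 5 blocks with intensity above φ contribute runoff: 0.8, 1, 1.3, 0.7, 1.1 in/h.
Σ(I−φ)·Δt = d  ⇒  (0.8+1+1.3+0.7+1.1 − 5φ)·2 = 5.3
φ = (4.900 − 5.3/2) / 5 = 0.45 in/h.

φ ≈ 0.45 in/h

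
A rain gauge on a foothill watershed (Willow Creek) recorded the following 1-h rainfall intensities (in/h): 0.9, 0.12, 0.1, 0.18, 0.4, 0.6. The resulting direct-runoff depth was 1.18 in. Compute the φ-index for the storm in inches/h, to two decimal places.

Only the 3 blocks with intensity above φ contribute runoff: 0.9, 0.4, 0.6 in/h.
Σ(I−φ)·Δt = d  ⇒  (0.9+0.4+0.6 − 3φ)·1 = 1.18
φ = (1.900 − 1.18/1) / 3 = 0.24 in/h.

φ ≈ 0.24 in/h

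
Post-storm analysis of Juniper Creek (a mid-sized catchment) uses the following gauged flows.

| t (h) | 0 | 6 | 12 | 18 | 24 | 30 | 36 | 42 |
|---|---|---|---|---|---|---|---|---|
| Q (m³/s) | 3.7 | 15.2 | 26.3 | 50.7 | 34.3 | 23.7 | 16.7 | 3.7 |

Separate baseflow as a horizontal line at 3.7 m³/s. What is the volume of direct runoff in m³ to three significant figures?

Direct-runoff ordinates (Q − Q_b): 0.0, 11.5, 22.6, 47.0, 30.6, 20.0, 13.0, 0.0 m³/s.
ΣQ_DR = 144.7 m³/s.
With Δt = 6 h = 21600 s, V = ΣQ_DR · Δt = 144.7 × 21600 = 3.13 × 10^6 m³.

V ≈ 3.13 × 10^6 m³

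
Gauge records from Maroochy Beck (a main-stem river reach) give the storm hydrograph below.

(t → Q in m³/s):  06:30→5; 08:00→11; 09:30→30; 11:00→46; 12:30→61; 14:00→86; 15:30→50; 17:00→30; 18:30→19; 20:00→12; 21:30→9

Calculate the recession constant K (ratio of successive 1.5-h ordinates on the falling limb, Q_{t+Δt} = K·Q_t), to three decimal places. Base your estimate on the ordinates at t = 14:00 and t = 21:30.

K ≈ 0.637

Using the recession-limb readings at t = 14:00 and t = 21:30: Q falls from 86 to 9 m³/s over 5 intervals.
K = (Q₂/Q₁)^(1/5) = (9/86)^(1/5) = 0.637.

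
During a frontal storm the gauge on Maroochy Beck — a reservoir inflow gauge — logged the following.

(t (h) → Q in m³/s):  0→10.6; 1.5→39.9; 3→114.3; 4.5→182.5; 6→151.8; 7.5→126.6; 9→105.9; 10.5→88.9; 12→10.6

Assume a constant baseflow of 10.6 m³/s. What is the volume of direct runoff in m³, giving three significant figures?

Direct-runoff ordinates (Q − Q_b): 0.0, 29.3, 103.7, 171.9, 141.2, 116.0, 95.3, 78.3, 0.0 m³/s.
ΣQ_DR = 735.7 m³/s.
With Δt = 1.5 h = 5400 s, V = ΣQ_DR · Δt = 735.7 × 5400 = 3.97 × 10^6 m³.

V ≈ 3.97 × 10^6 m³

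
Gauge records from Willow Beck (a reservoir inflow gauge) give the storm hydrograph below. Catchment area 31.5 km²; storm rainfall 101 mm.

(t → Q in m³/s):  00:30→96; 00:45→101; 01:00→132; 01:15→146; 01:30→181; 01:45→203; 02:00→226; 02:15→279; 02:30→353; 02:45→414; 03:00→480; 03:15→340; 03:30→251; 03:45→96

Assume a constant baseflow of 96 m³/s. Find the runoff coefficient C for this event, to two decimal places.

C ≈ 0.55

ΣQ_DR = 1954 m³/s; V = ΣQ_DR·Δt = 1.759 × 10^6 m³.
Runoff depth d = V / A = 55.83 mm.
C = d / P = 55.83 / 101 = 0.55.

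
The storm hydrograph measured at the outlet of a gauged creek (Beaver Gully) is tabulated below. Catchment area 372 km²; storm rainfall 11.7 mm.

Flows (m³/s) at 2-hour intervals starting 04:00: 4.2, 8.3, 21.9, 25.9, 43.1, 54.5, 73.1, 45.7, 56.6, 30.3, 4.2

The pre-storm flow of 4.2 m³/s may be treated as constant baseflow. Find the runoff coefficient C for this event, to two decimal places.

C ≈ 0.53

ΣQ_DR = 321.6 m³/s; V = ΣQ_DR·Δt = 2.316 × 10^6 m³.
Runoff depth d = V / A = 6.225 mm.
C = d / P = 6.225 / 11.7 = 0.53.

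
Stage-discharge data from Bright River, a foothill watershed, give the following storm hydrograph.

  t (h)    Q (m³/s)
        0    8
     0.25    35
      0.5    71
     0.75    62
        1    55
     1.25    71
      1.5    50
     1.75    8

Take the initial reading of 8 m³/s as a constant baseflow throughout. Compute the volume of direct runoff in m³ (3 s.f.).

Direct-runoff ordinates (Q − Q_b): 0.0, 27.0, 63.0, 54.0, 47.0, 63.0, 42.0, 0.0 m³/s.
ΣQ_DR = 296.0 m³/s.
With Δt = 0.25 h = 900 s, V = ΣQ_DR · Δt = 296.0 × 900 = 2.66 × 10^5 m³.

V ≈ 2.66 × 10^5 m³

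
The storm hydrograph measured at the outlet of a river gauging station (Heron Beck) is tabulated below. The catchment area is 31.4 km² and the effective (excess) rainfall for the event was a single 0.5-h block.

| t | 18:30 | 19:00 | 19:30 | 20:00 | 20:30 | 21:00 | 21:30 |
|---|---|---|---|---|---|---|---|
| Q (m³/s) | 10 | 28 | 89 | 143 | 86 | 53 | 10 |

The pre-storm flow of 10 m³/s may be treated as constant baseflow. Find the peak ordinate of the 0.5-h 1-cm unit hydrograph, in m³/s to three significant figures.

U_p ≈ 66.5 m³/s

Direct runoff: 0.0, 18.0, 79.0, 133.0, 76.0, 43.0, 0.0 m³/s; ΣQ_DR = 349.0 m³/s, peak = 133.0 m³/s.
Runoff depth d = ΣQ_DR·Δt / A = 349.0 × 1800 / (31.4 km²) = 20.01 mm.
The 1-cm UH is the DRH scaled by (10 mm)/d, so U_p = 133.0 × 10/20.01 = 66.5 m³/s.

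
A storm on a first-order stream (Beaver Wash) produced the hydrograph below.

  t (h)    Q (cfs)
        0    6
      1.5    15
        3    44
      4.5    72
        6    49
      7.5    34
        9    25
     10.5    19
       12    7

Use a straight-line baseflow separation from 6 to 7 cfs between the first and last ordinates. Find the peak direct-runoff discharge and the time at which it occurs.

Subtracting baseflow gives direct-runoff ordinates: 0.00, 8.88, 37.75, 65.62, 42.50, 27.38, 18.25, 12.12, 0.00 cfs.
The maximum is 65.62 cfs, occurring at the reading for t = 4.5 h.

Q_p = 65.62 cfs at t = 4.5 h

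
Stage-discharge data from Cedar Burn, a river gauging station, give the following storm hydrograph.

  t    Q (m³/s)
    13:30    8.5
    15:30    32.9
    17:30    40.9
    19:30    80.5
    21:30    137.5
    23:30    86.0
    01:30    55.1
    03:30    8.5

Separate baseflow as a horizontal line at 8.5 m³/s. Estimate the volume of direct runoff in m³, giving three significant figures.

V ≈ 2.75 × 10^6 m³

Direct-runoff ordinates (Q − Q_b): 0.0, 24.4, 32.4, 72.0, 129.0, 77.5, 46.6, 0.0 m³/s.
ΣQ_DR = 381.9 m³/s.
With Δt = 2 h = 7200 s, V = ΣQ_DR · Δt = 381.9 × 7200 = 2.75 × 10^6 m³.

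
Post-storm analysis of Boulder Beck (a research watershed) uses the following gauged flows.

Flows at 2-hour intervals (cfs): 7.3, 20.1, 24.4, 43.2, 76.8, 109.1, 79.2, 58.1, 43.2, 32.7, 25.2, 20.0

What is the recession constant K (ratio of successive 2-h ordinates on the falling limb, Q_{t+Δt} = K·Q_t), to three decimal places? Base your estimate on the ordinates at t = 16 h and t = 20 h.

Using the recession-limb readings at t = 16 h and t = 20 h: Q falls from 43.2 to 25.2 cfs over 2 intervals.
K = (Q₂/Q₁)^(1/2) = (25.2/43.2)^(1/2) = 0.764.

K ≈ 0.764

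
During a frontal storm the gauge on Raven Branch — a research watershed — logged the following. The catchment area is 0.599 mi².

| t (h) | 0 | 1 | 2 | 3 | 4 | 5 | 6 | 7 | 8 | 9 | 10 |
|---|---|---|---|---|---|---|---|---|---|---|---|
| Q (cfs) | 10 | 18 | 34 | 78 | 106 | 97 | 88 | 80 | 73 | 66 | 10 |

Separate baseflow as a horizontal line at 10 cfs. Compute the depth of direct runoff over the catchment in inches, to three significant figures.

d ≈ 1.42 in

Direct runoff: 0.0, 8.0, 24.0, 68.0, 96.0, 87.0, 78.0, 70.0, 63.0, 56.0, 0.0 cfs; ΣQ_DR = 550.0 cfs.
V = ΣQ_DR · Δt = 550.0 × 3600 s = 1.980 × 10^6 ft³.
Over A = 0.599 mi², depth = V / A = 1.42 in.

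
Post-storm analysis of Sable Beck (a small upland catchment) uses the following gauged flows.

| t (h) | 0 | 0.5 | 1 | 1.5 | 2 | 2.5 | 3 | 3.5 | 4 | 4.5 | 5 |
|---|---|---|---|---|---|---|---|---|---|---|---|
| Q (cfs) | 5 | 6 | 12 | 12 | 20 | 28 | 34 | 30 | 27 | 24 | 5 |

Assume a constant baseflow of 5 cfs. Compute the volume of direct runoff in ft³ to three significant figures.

Direct-runoff ordinates (Q − Q_b): 0.0, 1.0, 7.0, 7.0, 15.0, 23.0, 29.0, 25.0, 22.0, 19.0, 0.0 cfs.
ΣQ_DR = 148.0 cfs.
With Δt = 0.5 h = 1800 s, V = ΣQ_DR · Δt = 148.0 × 1800 = 2.66 × 10^5 ft³.

V ≈ 2.66 × 10^5 ft³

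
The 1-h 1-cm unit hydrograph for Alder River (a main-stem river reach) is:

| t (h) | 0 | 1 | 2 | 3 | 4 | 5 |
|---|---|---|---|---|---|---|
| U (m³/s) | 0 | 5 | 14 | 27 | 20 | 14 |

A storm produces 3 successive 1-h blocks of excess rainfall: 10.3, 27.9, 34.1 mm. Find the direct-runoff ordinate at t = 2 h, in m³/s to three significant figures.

Q ≈ 28.4 m³/s

By discrete convolution, Q_j = Σ (P_i / 10 mm) · U_{j−i}.
At t = 2 h (j=2): Q = (10.3/10)·14 + (27.9/10)·5 + (34.1/10)·0 = 28.4 m³/s.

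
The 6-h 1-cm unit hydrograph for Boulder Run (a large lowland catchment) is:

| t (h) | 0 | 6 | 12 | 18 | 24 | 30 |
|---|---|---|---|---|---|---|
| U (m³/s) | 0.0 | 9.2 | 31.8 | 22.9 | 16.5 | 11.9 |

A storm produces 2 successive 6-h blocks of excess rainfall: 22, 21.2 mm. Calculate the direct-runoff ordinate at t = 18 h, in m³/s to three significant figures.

Q ≈ 118 m³/s

By discrete convolution, Q_j = Σ (P_i / 10 mm) · U_{j−i}.
At t = 18 h (j=3): Q = (22/10)·22.9 + (21.2/10)·31.8 = 118 m³/s.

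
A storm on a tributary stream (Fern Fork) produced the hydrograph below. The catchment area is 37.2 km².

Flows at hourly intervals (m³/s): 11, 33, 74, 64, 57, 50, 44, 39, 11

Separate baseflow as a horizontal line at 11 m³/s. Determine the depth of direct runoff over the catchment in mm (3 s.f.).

d ≈ 27.5 mm

Direct runoff: 0.0, 22.0, 63.0, 53.0, 46.0, 39.0, 33.0, 28.0, 0.0 m³/s; ΣQ_DR = 284.0 m³/s.
V = ΣQ_DR · Δt = 284.0 × 3600 s = 1.022 × 10^6 m³.
Over A = 37.2 km², depth = V / A = 27.5 mm.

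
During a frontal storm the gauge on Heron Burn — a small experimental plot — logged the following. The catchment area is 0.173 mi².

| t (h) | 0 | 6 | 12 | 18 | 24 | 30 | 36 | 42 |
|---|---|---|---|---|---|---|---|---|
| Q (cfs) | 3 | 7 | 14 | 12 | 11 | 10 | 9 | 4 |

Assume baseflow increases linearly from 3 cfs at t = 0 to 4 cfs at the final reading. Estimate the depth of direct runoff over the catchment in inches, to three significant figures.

d ≈ 2.26 in

Direct runoff: 0.00, 3.86, 10.71, 8.57, 7.43, 6.29, 5.14, 0.00 cfs; ΣQ_DR = 42.00 cfs.
V = ΣQ_DR · Δt = 42.00 × 21600 s = 9.072 × 10^5 ft³.
Over A = 0.173 mi², depth = V / A = 2.26 in.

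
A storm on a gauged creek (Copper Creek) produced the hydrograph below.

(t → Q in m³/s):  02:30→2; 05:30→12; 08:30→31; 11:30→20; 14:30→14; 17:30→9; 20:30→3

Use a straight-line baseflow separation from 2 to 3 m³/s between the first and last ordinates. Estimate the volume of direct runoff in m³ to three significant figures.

Direct-runoff ordinates (Q − Q_b): 0.00, 9.83, 28.67, 17.50, 11.33, 6.17, 0.00 m³/s.
ΣQ_DR = 73.50 m³/s.
With Δt = 3 h = 10800 s, V = ΣQ_DR · Δt = 73.50 × 10800 = 7.94 × 10^5 m³.

V ≈ 7.94 × 10^5 m³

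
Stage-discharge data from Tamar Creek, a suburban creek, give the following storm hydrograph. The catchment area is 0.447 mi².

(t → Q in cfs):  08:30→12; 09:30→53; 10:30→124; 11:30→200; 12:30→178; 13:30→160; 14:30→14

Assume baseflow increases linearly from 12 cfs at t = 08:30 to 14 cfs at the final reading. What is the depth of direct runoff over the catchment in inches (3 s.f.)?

Direct runoff: 0.00, 40.67, 111.33, 187.00, 164.67, 146.33, 0.00 cfs; ΣQ_DR = 650.0 cfs.
V = ΣQ_DR · Δt = 650.0 × 3600 s = 2.340 × 10^6 ft³.
Over A = 0.447 mi², depth = V / A = 2.25 in.

d ≈ 2.25 in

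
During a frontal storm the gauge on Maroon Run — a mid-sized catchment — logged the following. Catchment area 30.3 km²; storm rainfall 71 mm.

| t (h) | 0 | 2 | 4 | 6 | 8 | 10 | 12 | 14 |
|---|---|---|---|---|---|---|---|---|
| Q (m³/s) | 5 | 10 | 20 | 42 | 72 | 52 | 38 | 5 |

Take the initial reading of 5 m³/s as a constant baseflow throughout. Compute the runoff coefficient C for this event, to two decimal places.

C ≈ 0.68

ΣQ_DR = 204.0 m³/s; V = ΣQ_DR·Δt = 1.469 × 10^6 m³.
Runoff depth d = V / A = 48.48 mm.
C = d / P = 48.48 / 71 = 0.68.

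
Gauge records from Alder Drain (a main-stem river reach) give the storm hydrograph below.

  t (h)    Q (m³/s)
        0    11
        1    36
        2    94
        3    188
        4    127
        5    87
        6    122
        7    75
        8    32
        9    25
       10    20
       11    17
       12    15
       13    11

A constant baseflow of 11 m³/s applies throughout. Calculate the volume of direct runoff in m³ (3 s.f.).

V ≈ 2.54 × 10^6 m³

Direct-runoff ordinates (Q − Q_b): 0.0, 25.0, 83.0, 177.0, 116.0, 76.0, 111.0, 64.0, 21.0, 14.0, 9.0, 6.0, 4.0, 0.0 m³/s.
ΣQ_DR = 706.0 m³/s.
With Δt = 1 h = 3600 s, V = ΣQ_DR · Δt = 706.0 × 3600 = 2.54 × 10^6 m³.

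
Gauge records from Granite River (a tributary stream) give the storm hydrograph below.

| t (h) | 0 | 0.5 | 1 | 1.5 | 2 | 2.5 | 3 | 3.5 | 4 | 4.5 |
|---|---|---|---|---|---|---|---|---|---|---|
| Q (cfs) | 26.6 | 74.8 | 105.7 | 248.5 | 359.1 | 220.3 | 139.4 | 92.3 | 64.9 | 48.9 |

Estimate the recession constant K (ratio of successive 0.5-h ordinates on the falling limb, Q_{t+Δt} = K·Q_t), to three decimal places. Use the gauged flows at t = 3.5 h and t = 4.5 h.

K ≈ 0.728

Using the recession-limb readings at t = 3.5 h and t = 4.5 h: Q falls from 92.3 to 48.9 cfs over 2 intervals.
K = (Q₂/Q₁)^(1/2) = (48.9/92.3)^(1/2) = 0.728.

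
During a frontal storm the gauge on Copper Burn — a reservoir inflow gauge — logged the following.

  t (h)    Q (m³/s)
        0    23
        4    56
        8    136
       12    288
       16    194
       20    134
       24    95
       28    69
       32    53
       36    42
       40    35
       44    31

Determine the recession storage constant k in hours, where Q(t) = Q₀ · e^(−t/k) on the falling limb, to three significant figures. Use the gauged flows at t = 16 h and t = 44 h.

On the falling limb, Q drops from 194 to 31 m³/s between t = 16 h and t = 44 h (Δt = 28 h).
k = −Δt / ln(Q₂/Q₁) = −28 / ln(31/194) = 15.3 h.

k ≈ 15.3 h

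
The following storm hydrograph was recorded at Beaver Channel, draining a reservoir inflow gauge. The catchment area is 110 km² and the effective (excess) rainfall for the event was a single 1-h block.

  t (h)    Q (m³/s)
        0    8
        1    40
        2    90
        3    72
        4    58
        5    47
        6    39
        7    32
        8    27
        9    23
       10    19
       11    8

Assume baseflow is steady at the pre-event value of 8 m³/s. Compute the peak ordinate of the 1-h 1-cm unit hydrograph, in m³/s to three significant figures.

Direct runoff: 0.0, 32.0, 82.0, 64.0, 50.0, 39.0, 31.0, 24.0, 19.0, 15.0, 11.0, 0.0 m³/s; ΣQ_DR = 367.0 m³/s, peak = 82.0 m³/s.
Runoff depth d = ΣQ_DR·Δt / A = 367.0 × 3600 / (110 km²) = 12.01 mm.
The 1-cm UH is the DRH scaled by (10 mm)/d, so U_p = 82.0 × 10/12.01 = 68.3 m³/s.

U_p ≈ 68.3 m³/s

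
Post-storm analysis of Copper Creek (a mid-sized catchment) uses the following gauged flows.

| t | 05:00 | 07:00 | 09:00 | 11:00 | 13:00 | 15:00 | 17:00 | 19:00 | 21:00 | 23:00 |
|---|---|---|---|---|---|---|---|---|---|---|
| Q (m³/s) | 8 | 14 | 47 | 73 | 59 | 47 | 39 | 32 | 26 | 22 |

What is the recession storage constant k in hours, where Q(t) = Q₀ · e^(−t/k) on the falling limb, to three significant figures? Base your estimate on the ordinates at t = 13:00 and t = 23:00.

k ≈ 10.1 h

On the falling limb, Q drops from 59 to 22 m³/s between t = 13:00 and t = 23:00 (Δt = 10 h).
k = −Δt / ln(Q₂/Q₁) = −10 / ln(22/59) = 10.1 h.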